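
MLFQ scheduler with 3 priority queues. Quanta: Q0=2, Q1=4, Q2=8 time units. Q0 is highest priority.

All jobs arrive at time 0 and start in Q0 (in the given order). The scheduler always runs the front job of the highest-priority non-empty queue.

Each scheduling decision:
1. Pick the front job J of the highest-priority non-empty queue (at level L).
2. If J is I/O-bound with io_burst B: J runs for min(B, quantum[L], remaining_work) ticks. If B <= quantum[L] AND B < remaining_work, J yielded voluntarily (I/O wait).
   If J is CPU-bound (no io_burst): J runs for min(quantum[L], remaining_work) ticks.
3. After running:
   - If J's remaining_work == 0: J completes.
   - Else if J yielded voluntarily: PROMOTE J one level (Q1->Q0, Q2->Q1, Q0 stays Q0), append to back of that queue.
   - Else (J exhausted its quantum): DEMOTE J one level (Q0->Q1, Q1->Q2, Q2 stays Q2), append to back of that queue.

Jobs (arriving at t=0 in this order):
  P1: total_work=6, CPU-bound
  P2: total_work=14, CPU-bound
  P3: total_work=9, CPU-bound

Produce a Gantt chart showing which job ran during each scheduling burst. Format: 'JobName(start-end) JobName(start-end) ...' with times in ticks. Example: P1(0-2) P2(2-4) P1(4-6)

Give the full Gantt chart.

t=0-2: P1@Q0 runs 2, rem=4, quantum used, demote→Q1. Q0=[P2,P3] Q1=[P1] Q2=[]
t=2-4: P2@Q0 runs 2, rem=12, quantum used, demote→Q1. Q0=[P3] Q1=[P1,P2] Q2=[]
t=4-6: P3@Q0 runs 2, rem=7, quantum used, demote→Q1. Q0=[] Q1=[P1,P2,P3] Q2=[]
t=6-10: P1@Q1 runs 4, rem=0, completes. Q0=[] Q1=[P2,P3] Q2=[]
t=10-14: P2@Q1 runs 4, rem=8, quantum used, demote→Q2. Q0=[] Q1=[P3] Q2=[P2]
t=14-18: P3@Q1 runs 4, rem=3, quantum used, demote→Q2. Q0=[] Q1=[] Q2=[P2,P3]
t=18-26: P2@Q2 runs 8, rem=0, completes. Q0=[] Q1=[] Q2=[P3]
t=26-29: P3@Q2 runs 3, rem=0, completes. Q0=[] Q1=[] Q2=[]

Answer: P1(0-2) P2(2-4) P3(4-6) P1(6-10) P2(10-14) P3(14-18) P2(18-26) P3(26-29)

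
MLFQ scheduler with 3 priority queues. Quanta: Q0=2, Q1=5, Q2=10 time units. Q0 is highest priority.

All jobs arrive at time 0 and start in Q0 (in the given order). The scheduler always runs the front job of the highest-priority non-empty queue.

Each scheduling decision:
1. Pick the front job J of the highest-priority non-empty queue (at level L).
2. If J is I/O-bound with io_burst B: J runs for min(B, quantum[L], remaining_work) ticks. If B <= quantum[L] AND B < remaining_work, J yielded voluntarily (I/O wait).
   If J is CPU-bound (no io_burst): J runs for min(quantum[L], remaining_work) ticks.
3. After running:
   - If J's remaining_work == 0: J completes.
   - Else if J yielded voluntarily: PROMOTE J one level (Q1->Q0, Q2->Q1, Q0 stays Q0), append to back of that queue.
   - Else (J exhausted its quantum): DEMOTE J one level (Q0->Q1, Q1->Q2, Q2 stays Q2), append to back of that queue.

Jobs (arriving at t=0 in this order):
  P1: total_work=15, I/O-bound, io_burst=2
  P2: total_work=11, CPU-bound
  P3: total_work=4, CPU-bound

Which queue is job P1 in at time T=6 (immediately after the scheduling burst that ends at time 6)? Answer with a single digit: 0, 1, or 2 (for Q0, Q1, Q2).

Answer: 0

Derivation:
t=0-2: P1@Q0 runs 2, rem=13, I/O yield, promote→Q0. Q0=[P2,P3,P1] Q1=[] Q2=[]
t=2-4: P2@Q0 runs 2, rem=9, quantum used, demote→Q1. Q0=[P3,P1] Q1=[P2] Q2=[]
t=4-6: P3@Q0 runs 2, rem=2, quantum used, demote→Q1. Q0=[P1] Q1=[P2,P3] Q2=[]
t=6-8: P1@Q0 runs 2, rem=11, I/O yield, promote→Q0. Q0=[P1] Q1=[P2,P3] Q2=[]
t=8-10: P1@Q0 runs 2, rem=9, I/O yield, promote→Q0. Q0=[P1] Q1=[P2,P3] Q2=[]
t=10-12: P1@Q0 runs 2, rem=7, I/O yield, promote→Q0. Q0=[P1] Q1=[P2,P3] Q2=[]
t=12-14: P1@Q0 runs 2, rem=5, I/O yield, promote→Q0. Q0=[P1] Q1=[P2,P3] Q2=[]
t=14-16: P1@Q0 runs 2, rem=3, I/O yield, promote→Q0. Q0=[P1] Q1=[P2,P3] Q2=[]
t=16-18: P1@Q0 runs 2, rem=1, I/O yield, promote→Q0. Q0=[P1] Q1=[P2,P3] Q2=[]
t=18-19: P1@Q0 runs 1, rem=0, completes. Q0=[] Q1=[P2,P3] Q2=[]
t=19-24: P2@Q1 runs 5, rem=4, quantum used, demote→Q2. Q0=[] Q1=[P3] Q2=[P2]
t=24-26: P3@Q1 runs 2, rem=0, completes. Q0=[] Q1=[] Q2=[P2]
t=26-30: P2@Q2 runs 4, rem=0, completes. Q0=[] Q1=[] Q2=[]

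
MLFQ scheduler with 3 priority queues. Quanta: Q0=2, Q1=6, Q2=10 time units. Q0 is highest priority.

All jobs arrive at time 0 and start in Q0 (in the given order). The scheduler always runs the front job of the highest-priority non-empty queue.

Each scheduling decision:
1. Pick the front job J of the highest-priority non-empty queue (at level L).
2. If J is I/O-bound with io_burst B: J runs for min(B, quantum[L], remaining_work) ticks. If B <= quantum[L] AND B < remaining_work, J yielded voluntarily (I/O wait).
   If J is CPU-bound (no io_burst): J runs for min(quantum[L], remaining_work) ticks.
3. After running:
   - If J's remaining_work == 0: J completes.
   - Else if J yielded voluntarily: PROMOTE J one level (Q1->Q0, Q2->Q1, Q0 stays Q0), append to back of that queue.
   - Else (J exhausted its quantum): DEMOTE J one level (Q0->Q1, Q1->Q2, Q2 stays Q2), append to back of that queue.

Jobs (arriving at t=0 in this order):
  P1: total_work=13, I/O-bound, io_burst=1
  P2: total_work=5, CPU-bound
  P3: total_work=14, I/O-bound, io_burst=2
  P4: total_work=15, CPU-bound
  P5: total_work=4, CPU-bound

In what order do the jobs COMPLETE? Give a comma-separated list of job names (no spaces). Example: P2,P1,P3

t=0-1: P1@Q0 runs 1, rem=12, I/O yield, promote→Q0. Q0=[P2,P3,P4,P5,P1] Q1=[] Q2=[]
t=1-3: P2@Q0 runs 2, rem=3, quantum used, demote→Q1. Q0=[P3,P4,P5,P1] Q1=[P2] Q2=[]
t=3-5: P3@Q0 runs 2, rem=12, I/O yield, promote→Q0. Q0=[P4,P5,P1,P3] Q1=[P2] Q2=[]
t=5-7: P4@Q0 runs 2, rem=13, quantum used, demote→Q1. Q0=[P5,P1,P3] Q1=[P2,P4] Q2=[]
t=7-9: P5@Q0 runs 2, rem=2, quantum used, demote→Q1. Q0=[P1,P3] Q1=[P2,P4,P5] Q2=[]
t=9-10: P1@Q0 runs 1, rem=11, I/O yield, promote→Q0. Q0=[P3,P1] Q1=[P2,P4,P5] Q2=[]
t=10-12: P3@Q0 runs 2, rem=10, I/O yield, promote→Q0. Q0=[P1,P3] Q1=[P2,P4,P5] Q2=[]
t=12-13: P1@Q0 runs 1, rem=10, I/O yield, promote→Q0. Q0=[P3,P1] Q1=[P2,P4,P5] Q2=[]
t=13-15: P3@Q0 runs 2, rem=8, I/O yield, promote→Q0. Q0=[P1,P3] Q1=[P2,P4,P5] Q2=[]
t=15-16: P1@Q0 runs 1, rem=9, I/O yield, promote→Q0. Q0=[P3,P1] Q1=[P2,P4,P5] Q2=[]
t=16-18: P3@Q0 runs 2, rem=6, I/O yield, promote→Q0. Q0=[P1,P3] Q1=[P2,P4,P5] Q2=[]
t=18-19: P1@Q0 runs 1, rem=8, I/O yield, promote→Q0. Q0=[P3,P1] Q1=[P2,P4,P5] Q2=[]
t=19-21: P3@Q0 runs 2, rem=4, I/O yield, promote→Q0. Q0=[P1,P3] Q1=[P2,P4,P5] Q2=[]
t=21-22: P1@Q0 runs 1, rem=7, I/O yield, promote→Q0. Q0=[P3,P1] Q1=[P2,P4,P5] Q2=[]
t=22-24: P3@Q0 runs 2, rem=2, I/O yield, promote→Q0. Q0=[P1,P3] Q1=[P2,P4,P5] Q2=[]
t=24-25: P1@Q0 runs 1, rem=6, I/O yield, promote→Q0. Q0=[P3,P1] Q1=[P2,P4,P5] Q2=[]
t=25-27: P3@Q0 runs 2, rem=0, completes. Q0=[P1] Q1=[P2,P4,P5] Q2=[]
t=27-28: P1@Q0 runs 1, rem=5, I/O yield, promote→Q0. Q0=[P1] Q1=[P2,P4,P5] Q2=[]
t=28-29: P1@Q0 runs 1, rem=4, I/O yield, promote→Q0. Q0=[P1] Q1=[P2,P4,P5] Q2=[]
t=29-30: P1@Q0 runs 1, rem=3, I/O yield, promote→Q0. Q0=[P1] Q1=[P2,P4,P5] Q2=[]
t=30-31: P1@Q0 runs 1, rem=2, I/O yield, promote→Q0. Q0=[P1] Q1=[P2,P4,P5] Q2=[]
t=31-32: P1@Q0 runs 1, rem=1, I/O yield, promote→Q0. Q0=[P1] Q1=[P2,P4,P5] Q2=[]
t=32-33: P1@Q0 runs 1, rem=0, completes. Q0=[] Q1=[P2,P4,P5] Q2=[]
t=33-36: P2@Q1 runs 3, rem=0, completes. Q0=[] Q1=[P4,P5] Q2=[]
t=36-42: P4@Q1 runs 6, rem=7, quantum used, demote→Q2. Q0=[] Q1=[P5] Q2=[P4]
t=42-44: P5@Q1 runs 2, rem=0, completes. Q0=[] Q1=[] Q2=[P4]
t=44-51: P4@Q2 runs 7, rem=0, completes. Q0=[] Q1=[] Q2=[]

Answer: P3,P1,P2,P5,P4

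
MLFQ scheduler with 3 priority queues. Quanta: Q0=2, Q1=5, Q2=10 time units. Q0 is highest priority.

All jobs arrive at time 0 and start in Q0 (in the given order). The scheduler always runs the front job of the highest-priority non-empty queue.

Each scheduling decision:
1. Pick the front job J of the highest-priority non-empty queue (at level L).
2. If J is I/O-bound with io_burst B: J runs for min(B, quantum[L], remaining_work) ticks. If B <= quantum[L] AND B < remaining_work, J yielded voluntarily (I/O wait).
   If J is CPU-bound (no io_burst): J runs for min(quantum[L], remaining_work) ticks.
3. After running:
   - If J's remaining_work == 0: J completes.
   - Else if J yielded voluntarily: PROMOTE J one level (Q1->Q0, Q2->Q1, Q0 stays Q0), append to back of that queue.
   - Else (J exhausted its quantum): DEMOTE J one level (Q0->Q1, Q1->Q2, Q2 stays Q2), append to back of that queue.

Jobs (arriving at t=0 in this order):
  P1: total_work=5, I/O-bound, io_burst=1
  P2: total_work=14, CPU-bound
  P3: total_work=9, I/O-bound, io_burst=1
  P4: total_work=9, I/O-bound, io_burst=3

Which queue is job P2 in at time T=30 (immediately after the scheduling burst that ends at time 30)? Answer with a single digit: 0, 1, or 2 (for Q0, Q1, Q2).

Answer: 2

Derivation:
t=0-1: P1@Q0 runs 1, rem=4, I/O yield, promote→Q0. Q0=[P2,P3,P4,P1] Q1=[] Q2=[]
t=1-3: P2@Q0 runs 2, rem=12, quantum used, demote→Q1. Q0=[P3,P4,P1] Q1=[P2] Q2=[]
t=3-4: P3@Q0 runs 1, rem=8, I/O yield, promote→Q0. Q0=[P4,P1,P3] Q1=[P2] Q2=[]
t=4-6: P4@Q0 runs 2, rem=7, quantum used, demote→Q1. Q0=[P1,P3] Q1=[P2,P4] Q2=[]
t=6-7: P1@Q0 runs 1, rem=3, I/O yield, promote→Q0. Q0=[P3,P1] Q1=[P2,P4] Q2=[]
t=7-8: P3@Q0 runs 1, rem=7, I/O yield, promote→Q0. Q0=[P1,P3] Q1=[P2,P4] Q2=[]
t=8-9: P1@Q0 runs 1, rem=2, I/O yield, promote→Q0. Q0=[P3,P1] Q1=[P2,P4] Q2=[]
t=9-10: P3@Q0 runs 1, rem=6, I/O yield, promote→Q0. Q0=[P1,P3] Q1=[P2,P4] Q2=[]
t=10-11: P1@Q0 runs 1, rem=1, I/O yield, promote→Q0. Q0=[P3,P1] Q1=[P2,P4] Q2=[]
t=11-12: P3@Q0 runs 1, rem=5, I/O yield, promote→Q0. Q0=[P1,P3] Q1=[P2,P4] Q2=[]
t=12-13: P1@Q0 runs 1, rem=0, completes. Q0=[P3] Q1=[P2,P4] Q2=[]
t=13-14: P3@Q0 runs 1, rem=4, I/O yield, promote→Q0. Q0=[P3] Q1=[P2,P4] Q2=[]
t=14-15: P3@Q0 runs 1, rem=3, I/O yield, promote→Q0. Q0=[P3] Q1=[P2,P4] Q2=[]
t=15-16: P3@Q0 runs 1, rem=2, I/O yield, promote→Q0. Q0=[P3] Q1=[P2,P4] Q2=[]
t=16-17: P3@Q0 runs 1, rem=1, I/O yield, promote→Q0. Q0=[P3] Q1=[P2,P4] Q2=[]
t=17-18: P3@Q0 runs 1, rem=0, completes. Q0=[] Q1=[P2,P4] Q2=[]
t=18-23: P2@Q1 runs 5, rem=7, quantum used, demote→Q2. Q0=[] Q1=[P4] Q2=[P2]
t=23-26: P4@Q1 runs 3, rem=4, I/O yield, promote→Q0. Q0=[P4] Q1=[] Q2=[P2]
t=26-28: P4@Q0 runs 2, rem=2, quantum used, demote→Q1. Q0=[] Q1=[P4] Q2=[P2]
t=28-30: P4@Q1 runs 2, rem=0, completes. Q0=[] Q1=[] Q2=[P2]
t=30-37: P2@Q2 runs 7, rem=0, completes. Q0=[] Q1=[] Q2=[]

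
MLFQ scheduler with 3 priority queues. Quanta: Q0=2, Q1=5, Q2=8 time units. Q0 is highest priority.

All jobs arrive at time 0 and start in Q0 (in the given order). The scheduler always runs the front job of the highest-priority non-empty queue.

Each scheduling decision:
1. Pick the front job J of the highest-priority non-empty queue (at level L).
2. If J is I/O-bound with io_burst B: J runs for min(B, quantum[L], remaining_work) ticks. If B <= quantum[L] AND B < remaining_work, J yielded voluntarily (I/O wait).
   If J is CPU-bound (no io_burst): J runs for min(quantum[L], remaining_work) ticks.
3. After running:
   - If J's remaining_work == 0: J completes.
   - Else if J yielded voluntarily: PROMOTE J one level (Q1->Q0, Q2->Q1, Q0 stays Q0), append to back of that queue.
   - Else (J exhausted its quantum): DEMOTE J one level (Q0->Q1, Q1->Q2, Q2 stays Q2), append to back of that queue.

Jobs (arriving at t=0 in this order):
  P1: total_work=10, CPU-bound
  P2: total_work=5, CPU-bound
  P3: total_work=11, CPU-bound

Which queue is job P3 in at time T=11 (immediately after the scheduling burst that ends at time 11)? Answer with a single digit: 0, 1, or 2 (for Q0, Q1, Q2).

Answer: 1

Derivation:
t=0-2: P1@Q0 runs 2, rem=8, quantum used, demote→Q1. Q0=[P2,P3] Q1=[P1] Q2=[]
t=2-4: P2@Q0 runs 2, rem=3, quantum used, demote→Q1. Q0=[P3] Q1=[P1,P2] Q2=[]
t=4-6: P3@Q0 runs 2, rem=9, quantum used, demote→Q1. Q0=[] Q1=[P1,P2,P3] Q2=[]
t=6-11: P1@Q1 runs 5, rem=3, quantum used, demote→Q2. Q0=[] Q1=[P2,P3] Q2=[P1]
t=11-14: P2@Q1 runs 3, rem=0, completes. Q0=[] Q1=[P3] Q2=[P1]
t=14-19: P3@Q1 runs 5, rem=4, quantum used, demote→Q2. Q0=[] Q1=[] Q2=[P1,P3]
t=19-22: P1@Q2 runs 3, rem=0, completes. Q0=[] Q1=[] Q2=[P3]
t=22-26: P3@Q2 runs 4, rem=0, completes. Q0=[] Q1=[] Q2=[]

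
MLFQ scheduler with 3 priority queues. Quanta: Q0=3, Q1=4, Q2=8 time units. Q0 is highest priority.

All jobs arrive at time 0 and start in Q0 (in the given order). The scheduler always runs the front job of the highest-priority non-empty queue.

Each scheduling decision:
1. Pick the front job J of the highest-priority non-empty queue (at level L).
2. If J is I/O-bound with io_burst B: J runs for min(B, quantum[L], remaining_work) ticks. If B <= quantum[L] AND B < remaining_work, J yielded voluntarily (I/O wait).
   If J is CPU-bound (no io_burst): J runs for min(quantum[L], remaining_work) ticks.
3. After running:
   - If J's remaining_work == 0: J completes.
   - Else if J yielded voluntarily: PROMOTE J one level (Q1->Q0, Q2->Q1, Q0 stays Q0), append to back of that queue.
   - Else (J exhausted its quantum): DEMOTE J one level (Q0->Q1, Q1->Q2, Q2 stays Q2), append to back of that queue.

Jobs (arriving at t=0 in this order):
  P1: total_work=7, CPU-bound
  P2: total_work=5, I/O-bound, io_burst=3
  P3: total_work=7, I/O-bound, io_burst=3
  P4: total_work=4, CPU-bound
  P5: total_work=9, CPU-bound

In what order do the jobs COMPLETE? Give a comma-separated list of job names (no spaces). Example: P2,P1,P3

Answer: P2,P3,P1,P4,P5

Derivation:
t=0-3: P1@Q0 runs 3, rem=4, quantum used, demote→Q1. Q0=[P2,P3,P4,P5] Q1=[P1] Q2=[]
t=3-6: P2@Q0 runs 3, rem=2, I/O yield, promote→Q0. Q0=[P3,P4,P5,P2] Q1=[P1] Q2=[]
t=6-9: P3@Q0 runs 3, rem=4, I/O yield, promote→Q0. Q0=[P4,P5,P2,P3] Q1=[P1] Q2=[]
t=9-12: P4@Q0 runs 3, rem=1, quantum used, demote→Q1. Q0=[P5,P2,P3] Q1=[P1,P4] Q2=[]
t=12-15: P5@Q0 runs 3, rem=6, quantum used, demote→Q1. Q0=[P2,P3] Q1=[P1,P4,P5] Q2=[]
t=15-17: P2@Q0 runs 2, rem=0, completes. Q0=[P3] Q1=[P1,P4,P5] Q2=[]
t=17-20: P3@Q0 runs 3, rem=1, I/O yield, promote→Q0. Q0=[P3] Q1=[P1,P4,P5] Q2=[]
t=20-21: P3@Q0 runs 1, rem=0, completes. Q0=[] Q1=[P1,P4,P5] Q2=[]
t=21-25: P1@Q1 runs 4, rem=0, completes. Q0=[] Q1=[P4,P5] Q2=[]
t=25-26: P4@Q1 runs 1, rem=0, completes. Q0=[] Q1=[P5] Q2=[]
t=26-30: P5@Q1 runs 4, rem=2, quantum used, demote→Q2. Q0=[] Q1=[] Q2=[P5]
t=30-32: P5@Q2 runs 2, rem=0, completes. Q0=[] Q1=[] Q2=[]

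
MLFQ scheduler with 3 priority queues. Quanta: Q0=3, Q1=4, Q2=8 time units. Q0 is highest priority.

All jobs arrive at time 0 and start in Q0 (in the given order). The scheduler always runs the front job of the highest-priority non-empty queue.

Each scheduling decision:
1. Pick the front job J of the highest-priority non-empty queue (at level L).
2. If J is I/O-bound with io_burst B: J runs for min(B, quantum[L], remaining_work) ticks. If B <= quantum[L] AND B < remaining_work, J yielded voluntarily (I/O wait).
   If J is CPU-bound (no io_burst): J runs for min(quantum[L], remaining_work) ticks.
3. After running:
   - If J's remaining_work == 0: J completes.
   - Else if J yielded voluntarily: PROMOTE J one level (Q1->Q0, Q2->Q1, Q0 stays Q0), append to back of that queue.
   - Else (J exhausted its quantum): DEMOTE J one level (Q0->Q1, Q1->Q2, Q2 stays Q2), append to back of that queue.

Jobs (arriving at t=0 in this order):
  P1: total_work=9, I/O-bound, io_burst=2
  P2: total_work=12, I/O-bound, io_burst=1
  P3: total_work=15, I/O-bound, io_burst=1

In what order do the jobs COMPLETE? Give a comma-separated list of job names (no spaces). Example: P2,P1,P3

Answer: P1,P2,P3

Derivation:
t=0-2: P1@Q0 runs 2, rem=7, I/O yield, promote→Q0. Q0=[P2,P3,P1] Q1=[] Q2=[]
t=2-3: P2@Q0 runs 1, rem=11, I/O yield, promote→Q0. Q0=[P3,P1,P2] Q1=[] Q2=[]
t=3-4: P3@Q0 runs 1, rem=14, I/O yield, promote→Q0. Q0=[P1,P2,P3] Q1=[] Q2=[]
t=4-6: P1@Q0 runs 2, rem=5, I/O yield, promote→Q0. Q0=[P2,P3,P1] Q1=[] Q2=[]
t=6-7: P2@Q0 runs 1, rem=10, I/O yield, promote→Q0. Q0=[P3,P1,P2] Q1=[] Q2=[]
t=7-8: P3@Q0 runs 1, rem=13, I/O yield, promote→Q0. Q0=[P1,P2,P3] Q1=[] Q2=[]
t=8-10: P1@Q0 runs 2, rem=3, I/O yield, promote→Q0. Q0=[P2,P3,P1] Q1=[] Q2=[]
t=10-11: P2@Q0 runs 1, rem=9, I/O yield, promote→Q0. Q0=[P3,P1,P2] Q1=[] Q2=[]
t=11-12: P3@Q0 runs 1, rem=12, I/O yield, promote→Q0. Q0=[P1,P2,P3] Q1=[] Q2=[]
t=12-14: P1@Q0 runs 2, rem=1, I/O yield, promote→Q0. Q0=[P2,P3,P1] Q1=[] Q2=[]
t=14-15: P2@Q0 runs 1, rem=8, I/O yield, promote→Q0. Q0=[P3,P1,P2] Q1=[] Q2=[]
t=15-16: P3@Q0 runs 1, rem=11, I/O yield, promote→Q0. Q0=[P1,P2,P3] Q1=[] Q2=[]
t=16-17: P1@Q0 runs 1, rem=0, completes. Q0=[P2,P3] Q1=[] Q2=[]
t=17-18: P2@Q0 runs 1, rem=7, I/O yield, promote→Q0. Q0=[P3,P2] Q1=[] Q2=[]
t=18-19: P3@Q0 runs 1, rem=10, I/O yield, promote→Q0. Q0=[P2,P3] Q1=[] Q2=[]
t=19-20: P2@Q0 runs 1, rem=6, I/O yield, promote→Q0. Q0=[P3,P2] Q1=[] Q2=[]
t=20-21: P3@Q0 runs 1, rem=9, I/O yield, promote→Q0. Q0=[P2,P3] Q1=[] Q2=[]
t=21-22: P2@Q0 runs 1, rem=5, I/O yield, promote→Q0. Q0=[P3,P2] Q1=[] Q2=[]
t=22-23: P3@Q0 runs 1, rem=8, I/O yield, promote→Q0. Q0=[P2,P3] Q1=[] Q2=[]
t=23-24: P2@Q0 runs 1, rem=4, I/O yield, promote→Q0. Q0=[P3,P2] Q1=[] Q2=[]
t=24-25: P3@Q0 runs 1, rem=7, I/O yield, promote→Q0. Q0=[P2,P3] Q1=[] Q2=[]
t=25-26: P2@Q0 runs 1, rem=3, I/O yield, promote→Q0. Q0=[P3,P2] Q1=[] Q2=[]
t=26-27: P3@Q0 runs 1, rem=6, I/O yield, promote→Q0. Q0=[P2,P3] Q1=[] Q2=[]
t=27-28: P2@Q0 runs 1, rem=2, I/O yield, promote→Q0. Q0=[P3,P2] Q1=[] Q2=[]
t=28-29: P3@Q0 runs 1, rem=5, I/O yield, promote→Q0. Q0=[P2,P3] Q1=[] Q2=[]
t=29-30: P2@Q0 runs 1, rem=1, I/O yield, promote→Q0. Q0=[P3,P2] Q1=[] Q2=[]
t=30-31: P3@Q0 runs 1, rem=4, I/O yield, promote→Q0. Q0=[P2,P3] Q1=[] Q2=[]
t=31-32: P2@Q0 runs 1, rem=0, completes. Q0=[P3] Q1=[] Q2=[]
t=32-33: P3@Q0 runs 1, rem=3, I/O yield, promote→Q0. Q0=[P3] Q1=[] Q2=[]
t=33-34: P3@Q0 runs 1, rem=2, I/O yield, promote→Q0. Q0=[P3] Q1=[] Q2=[]
t=34-35: P3@Q0 runs 1, rem=1, I/O yield, promote→Q0. Q0=[P3] Q1=[] Q2=[]
t=35-36: P3@Q0 runs 1, rem=0, completes. Q0=[] Q1=[] Q2=[]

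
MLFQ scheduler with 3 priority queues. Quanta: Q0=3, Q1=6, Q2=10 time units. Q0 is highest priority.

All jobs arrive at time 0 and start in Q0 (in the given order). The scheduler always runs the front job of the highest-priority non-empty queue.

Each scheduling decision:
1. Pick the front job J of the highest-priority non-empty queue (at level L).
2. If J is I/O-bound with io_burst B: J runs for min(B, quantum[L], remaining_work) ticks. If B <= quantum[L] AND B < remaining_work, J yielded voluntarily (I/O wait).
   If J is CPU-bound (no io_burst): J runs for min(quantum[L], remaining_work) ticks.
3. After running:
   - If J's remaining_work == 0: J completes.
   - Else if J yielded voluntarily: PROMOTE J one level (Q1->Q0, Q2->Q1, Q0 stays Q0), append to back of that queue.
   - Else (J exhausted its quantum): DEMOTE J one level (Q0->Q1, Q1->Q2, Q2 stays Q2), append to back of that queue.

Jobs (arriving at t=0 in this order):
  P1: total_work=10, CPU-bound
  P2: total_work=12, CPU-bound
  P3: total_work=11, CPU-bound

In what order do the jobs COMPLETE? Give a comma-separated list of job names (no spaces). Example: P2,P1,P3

t=0-3: P1@Q0 runs 3, rem=7, quantum used, demote→Q1. Q0=[P2,P3] Q1=[P1] Q2=[]
t=3-6: P2@Q0 runs 3, rem=9, quantum used, demote→Q1. Q0=[P3] Q1=[P1,P2] Q2=[]
t=6-9: P3@Q0 runs 3, rem=8, quantum used, demote→Q1. Q0=[] Q1=[P1,P2,P3] Q2=[]
t=9-15: P1@Q1 runs 6, rem=1, quantum used, demote→Q2. Q0=[] Q1=[P2,P3] Q2=[P1]
t=15-21: P2@Q1 runs 6, rem=3, quantum used, demote→Q2. Q0=[] Q1=[P3] Q2=[P1,P2]
t=21-27: P3@Q1 runs 6, rem=2, quantum used, demote→Q2. Q0=[] Q1=[] Q2=[P1,P2,P3]
t=27-28: P1@Q2 runs 1, rem=0, completes. Q0=[] Q1=[] Q2=[P2,P3]
t=28-31: P2@Q2 runs 3, rem=0, completes. Q0=[] Q1=[] Q2=[P3]
t=31-33: P3@Q2 runs 2, rem=0, completes. Q0=[] Q1=[] Q2=[]

Answer: P1,P2,P3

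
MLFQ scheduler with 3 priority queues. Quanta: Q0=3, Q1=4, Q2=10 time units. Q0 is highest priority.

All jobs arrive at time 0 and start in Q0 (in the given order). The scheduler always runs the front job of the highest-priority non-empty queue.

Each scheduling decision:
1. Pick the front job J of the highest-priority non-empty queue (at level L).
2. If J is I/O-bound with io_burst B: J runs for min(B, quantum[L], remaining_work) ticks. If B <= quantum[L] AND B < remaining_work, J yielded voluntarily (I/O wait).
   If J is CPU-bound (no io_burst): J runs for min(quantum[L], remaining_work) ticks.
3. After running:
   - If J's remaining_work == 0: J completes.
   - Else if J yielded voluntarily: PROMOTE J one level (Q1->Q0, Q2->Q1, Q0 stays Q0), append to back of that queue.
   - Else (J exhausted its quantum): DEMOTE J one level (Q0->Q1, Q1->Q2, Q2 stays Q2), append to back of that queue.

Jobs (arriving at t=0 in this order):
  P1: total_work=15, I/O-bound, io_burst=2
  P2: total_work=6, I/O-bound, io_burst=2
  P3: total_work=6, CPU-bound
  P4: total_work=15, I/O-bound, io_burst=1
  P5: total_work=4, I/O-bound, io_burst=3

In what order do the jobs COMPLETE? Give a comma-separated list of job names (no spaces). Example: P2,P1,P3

Answer: P5,P2,P1,P4,P3

Derivation:
t=0-2: P1@Q0 runs 2, rem=13, I/O yield, promote→Q0. Q0=[P2,P3,P4,P5,P1] Q1=[] Q2=[]
t=2-4: P2@Q0 runs 2, rem=4, I/O yield, promote→Q0. Q0=[P3,P4,P5,P1,P2] Q1=[] Q2=[]
t=4-7: P3@Q0 runs 3, rem=3, quantum used, demote→Q1. Q0=[P4,P5,P1,P2] Q1=[P3] Q2=[]
t=7-8: P4@Q0 runs 1, rem=14, I/O yield, promote→Q0. Q0=[P5,P1,P2,P4] Q1=[P3] Q2=[]
t=8-11: P5@Q0 runs 3, rem=1, I/O yield, promote→Q0. Q0=[P1,P2,P4,P5] Q1=[P3] Q2=[]
t=11-13: P1@Q0 runs 2, rem=11, I/O yield, promote→Q0. Q0=[P2,P4,P5,P1] Q1=[P3] Q2=[]
t=13-15: P2@Q0 runs 2, rem=2, I/O yield, promote→Q0. Q0=[P4,P5,P1,P2] Q1=[P3] Q2=[]
t=15-16: P4@Q0 runs 1, rem=13, I/O yield, promote→Q0. Q0=[P5,P1,P2,P4] Q1=[P3] Q2=[]
t=16-17: P5@Q0 runs 1, rem=0, completes. Q0=[P1,P2,P4] Q1=[P3] Q2=[]
t=17-19: P1@Q0 runs 2, rem=9, I/O yield, promote→Q0. Q0=[P2,P4,P1] Q1=[P3] Q2=[]
t=19-21: P2@Q0 runs 2, rem=0, completes. Q0=[P4,P1] Q1=[P3] Q2=[]
t=21-22: P4@Q0 runs 1, rem=12, I/O yield, promote→Q0. Q0=[P1,P4] Q1=[P3] Q2=[]
t=22-24: P1@Q0 runs 2, rem=7, I/O yield, promote→Q0. Q0=[P4,P1] Q1=[P3] Q2=[]
t=24-25: P4@Q0 runs 1, rem=11, I/O yield, promote→Q0. Q0=[P1,P4] Q1=[P3] Q2=[]
t=25-27: P1@Q0 runs 2, rem=5, I/O yield, promote→Q0. Q0=[P4,P1] Q1=[P3] Q2=[]
t=27-28: P4@Q0 runs 1, rem=10, I/O yield, promote→Q0. Q0=[P1,P4] Q1=[P3] Q2=[]
t=28-30: P1@Q0 runs 2, rem=3, I/O yield, promote→Q0. Q0=[P4,P1] Q1=[P3] Q2=[]
t=30-31: P4@Q0 runs 1, rem=9, I/O yield, promote→Q0. Q0=[P1,P4] Q1=[P3] Q2=[]
t=31-33: P1@Q0 runs 2, rem=1, I/O yield, promote→Q0. Q0=[P4,P1] Q1=[P3] Q2=[]
t=33-34: P4@Q0 runs 1, rem=8, I/O yield, promote→Q0. Q0=[P1,P4] Q1=[P3] Q2=[]
t=34-35: P1@Q0 runs 1, rem=0, completes. Q0=[P4] Q1=[P3] Q2=[]
t=35-36: P4@Q0 runs 1, rem=7, I/O yield, promote→Q0. Q0=[P4] Q1=[P3] Q2=[]
t=36-37: P4@Q0 runs 1, rem=6, I/O yield, promote→Q0. Q0=[P4] Q1=[P3] Q2=[]
t=37-38: P4@Q0 runs 1, rem=5, I/O yield, promote→Q0. Q0=[P4] Q1=[P3] Q2=[]
t=38-39: P4@Q0 runs 1, rem=4, I/O yield, promote→Q0. Q0=[P4] Q1=[P3] Q2=[]
t=39-40: P4@Q0 runs 1, rem=3, I/O yield, promote→Q0. Q0=[P4] Q1=[P3] Q2=[]
t=40-41: P4@Q0 runs 1, rem=2, I/O yield, promote→Q0. Q0=[P4] Q1=[P3] Q2=[]
t=41-42: P4@Q0 runs 1, rem=1, I/O yield, promote→Q0. Q0=[P4] Q1=[P3] Q2=[]
t=42-43: P4@Q0 runs 1, rem=0, completes. Q0=[] Q1=[P3] Q2=[]
t=43-46: P3@Q1 runs 3, rem=0, completes. Q0=[] Q1=[] Q2=[]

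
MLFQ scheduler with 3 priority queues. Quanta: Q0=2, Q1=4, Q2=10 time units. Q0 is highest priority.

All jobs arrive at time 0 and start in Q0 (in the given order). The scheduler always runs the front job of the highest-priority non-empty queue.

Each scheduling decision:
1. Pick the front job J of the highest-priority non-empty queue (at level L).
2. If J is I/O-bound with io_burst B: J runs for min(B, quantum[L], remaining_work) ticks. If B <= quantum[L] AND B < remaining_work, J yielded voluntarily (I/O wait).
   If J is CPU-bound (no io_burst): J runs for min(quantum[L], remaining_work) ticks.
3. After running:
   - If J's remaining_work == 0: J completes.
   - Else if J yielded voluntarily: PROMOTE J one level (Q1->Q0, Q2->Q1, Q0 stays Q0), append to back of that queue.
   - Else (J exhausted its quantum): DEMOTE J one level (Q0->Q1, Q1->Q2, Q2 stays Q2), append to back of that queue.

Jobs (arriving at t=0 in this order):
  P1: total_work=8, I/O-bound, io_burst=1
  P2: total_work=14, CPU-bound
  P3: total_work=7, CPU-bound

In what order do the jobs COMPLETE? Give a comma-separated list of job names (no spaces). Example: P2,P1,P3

Answer: P1,P2,P3

Derivation:
t=0-1: P1@Q0 runs 1, rem=7, I/O yield, promote→Q0. Q0=[P2,P3,P1] Q1=[] Q2=[]
t=1-3: P2@Q0 runs 2, rem=12, quantum used, demote→Q1. Q0=[P3,P1] Q1=[P2] Q2=[]
t=3-5: P3@Q0 runs 2, rem=5, quantum used, demote→Q1. Q0=[P1] Q1=[P2,P3] Q2=[]
t=5-6: P1@Q0 runs 1, rem=6, I/O yield, promote→Q0. Q0=[P1] Q1=[P2,P3] Q2=[]
t=6-7: P1@Q0 runs 1, rem=5, I/O yield, promote→Q0. Q0=[P1] Q1=[P2,P3] Q2=[]
t=7-8: P1@Q0 runs 1, rem=4, I/O yield, promote→Q0. Q0=[P1] Q1=[P2,P3] Q2=[]
t=8-9: P1@Q0 runs 1, rem=3, I/O yield, promote→Q0. Q0=[P1] Q1=[P2,P3] Q2=[]
t=9-10: P1@Q0 runs 1, rem=2, I/O yield, promote→Q0. Q0=[P1] Q1=[P2,P3] Q2=[]
t=10-11: P1@Q0 runs 1, rem=1, I/O yield, promote→Q0. Q0=[P1] Q1=[P2,P3] Q2=[]
t=11-12: P1@Q0 runs 1, rem=0, completes. Q0=[] Q1=[P2,P3] Q2=[]
t=12-16: P2@Q1 runs 4, rem=8, quantum used, demote→Q2. Q0=[] Q1=[P3] Q2=[P2]
t=16-20: P3@Q1 runs 4, rem=1, quantum used, demote→Q2. Q0=[] Q1=[] Q2=[P2,P3]
t=20-28: P2@Q2 runs 8, rem=0, completes. Q0=[] Q1=[] Q2=[P3]
t=28-29: P3@Q2 runs 1, rem=0, completes. Q0=[] Q1=[] Q2=[]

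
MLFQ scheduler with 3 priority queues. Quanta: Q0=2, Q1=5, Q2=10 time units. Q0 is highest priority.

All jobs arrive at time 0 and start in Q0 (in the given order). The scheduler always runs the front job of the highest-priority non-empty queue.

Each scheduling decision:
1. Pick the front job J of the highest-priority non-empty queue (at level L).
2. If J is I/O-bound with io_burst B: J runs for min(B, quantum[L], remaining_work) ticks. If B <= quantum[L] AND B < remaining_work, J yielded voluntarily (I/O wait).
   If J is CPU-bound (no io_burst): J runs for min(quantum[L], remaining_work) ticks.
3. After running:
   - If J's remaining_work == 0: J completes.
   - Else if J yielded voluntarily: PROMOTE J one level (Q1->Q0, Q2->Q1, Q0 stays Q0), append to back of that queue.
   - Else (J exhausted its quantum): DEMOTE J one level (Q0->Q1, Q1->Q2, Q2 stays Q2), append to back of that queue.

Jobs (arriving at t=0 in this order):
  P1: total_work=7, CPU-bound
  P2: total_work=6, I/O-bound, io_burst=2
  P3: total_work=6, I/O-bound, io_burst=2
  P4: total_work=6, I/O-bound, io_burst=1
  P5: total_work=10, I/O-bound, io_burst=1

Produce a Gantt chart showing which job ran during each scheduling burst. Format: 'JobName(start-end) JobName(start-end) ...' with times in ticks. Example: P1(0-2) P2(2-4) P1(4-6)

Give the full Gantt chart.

Answer: P1(0-2) P2(2-4) P3(4-6) P4(6-7) P5(7-8) P2(8-10) P3(10-12) P4(12-13) P5(13-14) P2(14-16) P3(16-18) P4(18-19) P5(19-20) P4(20-21) P5(21-22) P4(22-23) P5(23-24) P4(24-25) P5(25-26) P5(26-27) P5(27-28) P5(28-29) P5(29-30) P1(30-35)

Derivation:
t=0-2: P1@Q0 runs 2, rem=5, quantum used, demote→Q1. Q0=[P2,P3,P4,P5] Q1=[P1] Q2=[]
t=2-4: P2@Q0 runs 2, rem=4, I/O yield, promote→Q0. Q0=[P3,P4,P5,P2] Q1=[P1] Q2=[]
t=4-6: P3@Q0 runs 2, rem=4, I/O yield, promote→Q0. Q0=[P4,P5,P2,P3] Q1=[P1] Q2=[]
t=6-7: P4@Q0 runs 1, rem=5, I/O yield, promote→Q0. Q0=[P5,P2,P3,P4] Q1=[P1] Q2=[]
t=7-8: P5@Q0 runs 1, rem=9, I/O yield, promote→Q0. Q0=[P2,P3,P4,P5] Q1=[P1] Q2=[]
t=8-10: P2@Q0 runs 2, rem=2, I/O yield, promote→Q0. Q0=[P3,P4,P5,P2] Q1=[P1] Q2=[]
t=10-12: P3@Q0 runs 2, rem=2, I/O yield, promote→Q0. Q0=[P4,P5,P2,P3] Q1=[P1] Q2=[]
t=12-13: P4@Q0 runs 1, rem=4, I/O yield, promote→Q0. Q0=[P5,P2,P3,P4] Q1=[P1] Q2=[]
t=13-14: P5@Q0 runs 1, rem=8, I/O yield, promote→Q0. Q0=[P2,P3,P4,P5] Q1=[P1] Q2=[]
t=14-16: P2@Q0 runs 2, rem=0, completes. Q0=[P3,P4,P5] Q1=[P1] Q2=[]
t=16-18: P3@Q0 runs 2, rem=0, completes. Q0=[P4,P5] Q1=[P1] Q2=[]
t=18-19: P4@Q0 runs 1, rem=3, I/O yield, promote→Q0. Q0=[P5,P4] Q1=[P1] Q2=[]
t=19-20: P5@Q0 runs 1, rem=7, I/O yield, promote→Q0. Q0=[P4,P5] Q1=[P1] Q2=[]
t=20-21: P4@Q0 runs 1, rem=2, I/O yield, promote→Q0. Q0=[P5,P4] Q1=[P1] Q2=[]
t=21-22: P5@Q0 runs 1, rem=6, I/O yield, promote→Q0. Q0=[P4,P5] Q1=[P1] Q2=[]
t=22-23: P4@Q0 runs 1, rem=1, I/O yield, promote→Q0. Q0=[P5,P4] Q1=[P1] Q2=[]
t=23-24: P5@Q0 runs 1, rem=5, I/O yield, promote→Q0. Q0=[P4,P5] Q1=[P1] Q2=[]
t=24-25: P4@Q0 runs 1, rem=0, completes. Q0=[P5] Q1=[P1] Q2=[]
t=25-26: P5@Q0 runs 1, rem=4, I/O yield, promote→Q0. Q0=[P5] Q1=[P1] Q2=[]
t=26-27: P5@Q0 runs 1, rem=3, I/O yield, promote→Q0. Q0=[P5] Q1=[P1] Q2=[]
t=27-28: P5@Q0 runs 1, rem=2, I/O yield, promote→Q0. Q0=[P5] Q1=[P1] Q2=[]
t=28-29: P5@Q0 runs 1, rem=1, I/O yield, promote→Q0. Q0=[P5] Q1=[P1] Q2=[]
t=29-30: P5@Q0 runs 1, rem=0, completes. Q0=[] Q1=[P1] Q2=[]
t=30-35: P1@Q1 runs 5, rem=0, completes. Q0=[] Q1=[] Q2=[]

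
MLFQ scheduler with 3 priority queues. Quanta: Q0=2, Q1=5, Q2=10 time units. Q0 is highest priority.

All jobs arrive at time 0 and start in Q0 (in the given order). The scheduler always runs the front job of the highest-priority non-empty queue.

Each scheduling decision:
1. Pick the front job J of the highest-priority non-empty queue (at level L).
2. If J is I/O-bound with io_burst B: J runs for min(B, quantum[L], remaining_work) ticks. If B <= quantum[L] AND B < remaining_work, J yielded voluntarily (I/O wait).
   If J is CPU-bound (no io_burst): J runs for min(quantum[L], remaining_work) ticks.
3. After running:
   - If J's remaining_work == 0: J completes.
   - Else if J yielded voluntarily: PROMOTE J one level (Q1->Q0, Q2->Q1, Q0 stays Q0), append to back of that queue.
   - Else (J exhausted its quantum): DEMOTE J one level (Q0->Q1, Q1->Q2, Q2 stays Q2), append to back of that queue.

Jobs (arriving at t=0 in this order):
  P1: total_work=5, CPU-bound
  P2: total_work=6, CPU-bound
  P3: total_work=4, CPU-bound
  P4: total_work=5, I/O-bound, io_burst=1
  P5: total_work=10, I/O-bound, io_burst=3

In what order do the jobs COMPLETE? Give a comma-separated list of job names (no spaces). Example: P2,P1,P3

t=0-2: P1@Q0 runs 2, rem=3, quantum used, demote→Q1. Q0=[P2,P3,P4,P5] Q1=[P1] Q2=[]
t=2-4: P2@Q0 runs 2, rem=4, quantum used, demote→Q1. Q0=[P3,P4,P5] Q1=[P1,P2] Q2=[]
t=4-6: P3@Q0 runs 2, rem=2, quantum used, demote→Q1. Q0=[P4,P5] Q1=[P1,P2,P3] Q2=[]
t=6-7: P4@Q0 runs 1, rem=4, I/O yield, promote→Q0. Q0=[P5,P4] Q1=[P1,P2,P3] Q2=[]
t=7-9: P5@Q0 runs 2, rem=8, quantum used, demote→Q1. Q0=[P4] Q1=[P1,P2,P3,P5] Q2=[]
t=9-10: P4@Q0 runs 1, rem=3, I/O yield, promote→Q0. Q0=[P4] Q1=[P1,P2,P3,P5] Q2=[]
t=10-11: P4@Q0 runs 1, rem=2, I/O yield, promote→Q0. Q0=[P4] Q1=[P1,P2,P3,P5] Q2=[]
t=11-12: P4@Q0 runs 1, rem=1, I/O yield, promote→Q0. Q0=[P4] Q1=[P1,P2,P3,P5] Q2=[]
t=12-13: P4@Q0 runs 1, rem=0, completes. Q0=[] Q1=[P1,P2,P3,P5] Q2=[]
t=13-16: P1@Q1 runs 3, rem=0, completes. Q0=[] Q1=[P2,P3,P5] Q2=[]
t=16-20: P2@Q1 runs 4, rem=0, completes. Q0=[] Q1=[P3,P5] Q2=[]
t=20-22: P3@Q1 runs 2, rem=0, completes. Q0=[] Q1=[P5] Q2=[]
t=22-25: P5@Q1 runs 3, rem=5, I/O yield, promote→Q0. Q0=[P5] Q1=[] Q2=[]
t=25-27: P5@Q0 runs 2, rem=3, quantum used, demote→Q1. Q0=[] Q1=[P5] Q2=[]
t=27-30: P5@Q1 runs 3, rem=0, completes. Q0=[] Q1=[] Q2=[]

Answer: P4,P1,P2,P3,P5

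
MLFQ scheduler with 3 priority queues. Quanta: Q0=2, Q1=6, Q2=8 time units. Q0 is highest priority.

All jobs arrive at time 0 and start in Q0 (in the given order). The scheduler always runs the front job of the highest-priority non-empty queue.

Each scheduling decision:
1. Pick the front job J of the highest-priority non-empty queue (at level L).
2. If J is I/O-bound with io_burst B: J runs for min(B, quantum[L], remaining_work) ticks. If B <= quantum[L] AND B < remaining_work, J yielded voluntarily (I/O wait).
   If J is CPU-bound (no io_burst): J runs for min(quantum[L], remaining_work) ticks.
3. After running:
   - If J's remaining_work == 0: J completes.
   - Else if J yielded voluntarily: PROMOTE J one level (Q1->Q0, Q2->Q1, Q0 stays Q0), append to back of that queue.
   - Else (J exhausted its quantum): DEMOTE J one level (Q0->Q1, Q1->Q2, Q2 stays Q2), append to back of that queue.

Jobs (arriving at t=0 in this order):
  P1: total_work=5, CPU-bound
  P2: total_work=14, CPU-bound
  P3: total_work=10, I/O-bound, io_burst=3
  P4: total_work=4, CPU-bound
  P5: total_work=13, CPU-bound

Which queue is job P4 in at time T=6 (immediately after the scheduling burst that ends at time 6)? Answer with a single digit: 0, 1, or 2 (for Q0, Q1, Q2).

t=0-2: P1@Q0 runs 2, rem=3, quantum used, demote→Q1. Q0=[P2,P3,P4,P5] Q1=[P1] Q2=[]
t=2-4: P2@Q0 runs 2, rem=12, quantum used, demote→Q1. Q0=[P3,P4,P5] Q1=[P1,P2] Q2=[]
t=4-6: P3@Q0 runs 2, rem=8, quantum used, demote→Q1. Q0=[P4,P5] Q1=[P1,P2,P3] Q2=[]
t=6-8: P4@Q0 runs 2, rem=2, quantum used, demote→Q1. Q0=[P5] Q1=[P1,P2,P3,P4] Q2=[]
t=8-10: P5@Q0 runs 2, rem=11, quantum used, demote→Q1. Q0=[] Q1=[P1,P2,P3,P4,P5] Q2=[]
t=10-13: P1@Q1 runs 3, rem=0, completes. Q0=[] Q1=[P2,P3,P4,P5] Q2=[]
t=13-19: P2@Q1 runs 6, rem=6, quantum used, demote→Q2. Q0=[] Q1=[P3,P4,P5] Q2=[P2]
t=19-22: P3@Q1 runs 3, rem=5, I/O yield, promote→Q0. Q0=[P3] Q1=[P4,P5] Q2=[P2]
t=22-24: P3@Q0 runs 2, rem=3, quantum used, demote→Q1. Q0=[] Q1=[P4,P5,P3] Q2=[P2]
t=24-26: P4@Q1 runs 2, rem=0, completes. Q0=[] Q1=[P5,P3] Q2=[P2]
t=26-32: P5@Q1 runs 6, rem=5, quantum used, demote→Q2. Q0=[] Q1=[P3] Q2=[P2,P5]
t=32-35: P3@Q1 runs 3, rem=0, completes. Q0=[] Q1=[] Q2=[P2,P5]
t=35-41: P2@Q2 runs 6, rem=0, completes. Q0=[] Q1=[] Q2=[P5]
t=41-46: P5@Q2 runs 5, rem=0, completes. Q0=[] Q1=[] Q2=[]

Answer: 0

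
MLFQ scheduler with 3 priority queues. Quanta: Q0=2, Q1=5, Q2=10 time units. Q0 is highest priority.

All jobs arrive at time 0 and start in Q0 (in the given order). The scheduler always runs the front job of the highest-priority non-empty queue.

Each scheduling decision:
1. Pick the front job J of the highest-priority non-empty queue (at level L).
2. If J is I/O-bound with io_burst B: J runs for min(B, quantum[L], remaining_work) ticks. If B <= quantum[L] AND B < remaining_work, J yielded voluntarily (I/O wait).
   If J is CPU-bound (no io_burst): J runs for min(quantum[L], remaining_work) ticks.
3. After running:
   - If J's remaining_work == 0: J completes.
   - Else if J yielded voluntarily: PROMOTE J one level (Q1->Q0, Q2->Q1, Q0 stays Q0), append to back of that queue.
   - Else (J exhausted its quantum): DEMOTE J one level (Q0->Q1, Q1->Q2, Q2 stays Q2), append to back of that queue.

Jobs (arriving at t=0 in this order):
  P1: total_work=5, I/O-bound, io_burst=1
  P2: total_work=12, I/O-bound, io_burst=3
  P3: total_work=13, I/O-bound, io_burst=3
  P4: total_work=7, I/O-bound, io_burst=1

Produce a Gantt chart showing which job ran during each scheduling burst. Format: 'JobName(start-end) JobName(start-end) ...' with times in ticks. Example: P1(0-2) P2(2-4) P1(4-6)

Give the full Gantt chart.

Answer: P1(0-1) P2(1-3) P3(3-5) P4(5-6) P1(6-7) P4(7-8) P1(8-9) P4(9-10) P1(10-11) P4(11-12) P1(12-13) P4(13-14) P4(14-15) P4(15-16) P2(16-19) P2(19-21) P3(21-24) P3(24-26) P2(26-29) P2(29-31) P3(31-34) P3(34-36) P3(36-37)

Derivation:
t=0-1: P1@Q0 runs 1, rem=4, I/O yield, promote→Q0. Q0=[P2,P3,P4,P1] Q1=[] Q2=[]
t=1-3: P2@Q0 runs 2, rem=10, quantum used, demote→Q1. Q0=[P3,P4,P1] Q1=[P2] Q2=[]
t=3-5: P3@Q0 runs 2, rem=11, quantum used, demote→Q1. Q0=[P4,P1] Q1=[P2,P3] Q2=[]
t=5-6: P4@Q0 runs 1, rem=6, I/O yield, promote→Q0. Q0=[P1,P4] Q1=[P2,P3] Q2=[]
t=6-7: P1@Q0 runs 1, rem=3, I/O yield, promote→Q0. Q0=[P4,P1] Q1=[P2,P3] Q2=[]
t=7-8: P4@Q0 runs 1, rem=5, I/O yield, promote→Q0. Q0=[P1,P4] Q1=[P2,P3] Q2=[]
t=8-9: P1@Q0 runs 1, rem=2, I/O yield, promote→Q0. Q0=[P4,P1] Q1=[P2,P3] Q2=[]
t=9-10: P4@Q0 runs 1, rem=4, I/O yield, promote→Q0. Q0=[P1,P4] Q1=[P2,P3] Q2=[]
t=10-11: P1@Q0 runs 1, rem=1, I/O yield, promote→Q0. Q0=[P4,P1] Q1=[P2,P3] Q2=[]
t=11-12: P4@Q0 runs 1, rem=3, I/O yield, promote→Q0. Q0=[P1,P4] Q1=[P2,P3] Q2=[]
t=12-13: P1@Q0 runs 1, rem=0, completes. Q0=[P4] Q1=[P2,P3] Q2=[]
t=13-14: P4@Q0 runs 1, rem=2, I/O yield, promote→Q0. Q0=[P4] Q1=[P2,P3] Q2=[]
t=14-15: P4@Q0 runs 1, rem=1, I/O yield, promote→Q0. Q0=[P4] Q1=[P2,P3] Q2=[]
t=15-16: P4@Q0 runs 1, rem=0, completes. Q0=[] Q1=[P2,P3] Q2=[]
t=16-19: P2@Q1 runs 3, rem=7, I/O yield, promote→Q0. Q0=[P2] Q1=[P3] Q2=[]
t=19-21: P2@Q0 runs 2, rem=5, quantum used, demote→Q1. Q0=[] Q1=[P3,P2] Q2=[]
t=21-24: P3@Q1 runs 3, rem=8, I/O yield, promote→Q0. Q0=[P3] Q1=[P2] Q2=[]
t=24-26: P3@Q0 runs 2, rem=6, quantum used, demote→Q1. Q0=[] Q1=[P2,P3] Q2=[]
t=26-29: P2@Q1 runs 3, rem=2, I/O yield, promote→Q0. Q0=[P2] Q1=[P3] Q2=[]
t=29-31: P2@Q0 runs 2, rem=0, completes. Q0=[] Q1=[P3] Q2=[]
t=31-34: P3@Q1 runs 3, rem=3, I/O yield, promote→Q0. Q0=[P3] Q1=[] Q2=[]
t=34-36: P3@Q0 runs 2, rem=1, quantum used, demote→Q1. Q0=[] Q1=[P3] Q2=[]
t=36-37: P3@Q1 runs 1, rem=0, completes. Q0=[] Q1=[] Q2=[]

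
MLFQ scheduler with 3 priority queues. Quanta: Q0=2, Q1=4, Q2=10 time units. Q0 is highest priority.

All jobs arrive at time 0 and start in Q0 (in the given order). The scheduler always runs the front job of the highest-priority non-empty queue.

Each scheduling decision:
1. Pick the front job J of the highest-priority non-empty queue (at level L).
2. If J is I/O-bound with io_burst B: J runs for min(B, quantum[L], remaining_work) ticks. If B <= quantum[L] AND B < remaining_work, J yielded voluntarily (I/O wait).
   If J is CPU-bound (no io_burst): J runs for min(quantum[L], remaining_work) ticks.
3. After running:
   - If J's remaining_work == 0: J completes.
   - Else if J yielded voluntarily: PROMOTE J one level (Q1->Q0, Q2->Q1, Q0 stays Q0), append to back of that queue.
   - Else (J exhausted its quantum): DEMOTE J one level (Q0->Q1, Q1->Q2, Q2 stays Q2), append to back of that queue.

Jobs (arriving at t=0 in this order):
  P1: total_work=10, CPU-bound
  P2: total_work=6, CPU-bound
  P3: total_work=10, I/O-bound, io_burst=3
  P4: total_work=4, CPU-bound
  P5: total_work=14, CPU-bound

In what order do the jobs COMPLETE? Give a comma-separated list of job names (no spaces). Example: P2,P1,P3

Answer: P2,P4,P3,P1,P5

Derivation:
t=0-2: P1@Q0 runs 2, rem=8, quantum used, demote→Q1. Q0=[P2,P3,P4,P5] Q1=[P1] Q2=[]
t=2-4: P2@Q0 runs 2, rem=4, quantum used, demote→Q1. Q0=[P3,P4,P5] Q1=[P1,P2] Q2=[]
t=4-6: P3@Q0 runs 2, rem=8, quantum used, demote→Q1. Q0=[P4,P5] Q1=[P1,P2,P3] Q2=[]
t=6-8: P4@Q0 runs 2, rem=2, quantum used, demote→Q1. Q0=[P5] Q1=[P1,P2,P3,P4] Q2=[]
t=8-10: P5@Q0 runs 2, rem=12, quantum used, demote→Q1. Q0=[] Q1=[P1,P2,P3,P4,P5] Q2=[]
t=10-14: P1@Q1 runs 4, rem=4, quantum used, demote→Q2. Q0=[] Q1=[P2,P3,P4,P5] Q2=[P1]
t=14-18: P2@Q1 runs 4, rem=0, completes. Q0=[] Q1=[P3,P4,P5] Q2=[P1]
t=18-21: P3@Q1 runs 3, rem=5, I/O yield, promote→Q0. Q0=[P3] Q1=[P4,P5] Q2=[P1]
t=21-23: P3@Q0 runs 2, rem=3, quantum used, demote→Q1. Q0=[] Q1=[P4,P5,P3] Q2=[P1]
t=23-25: P4@Q1 runs 2, rem=0, completes. Q0=[] Q1=[P5,P3] Q2=[P1]
t=25-29: P5@Q1 runs 4, rem=8, quantum used, demote→Q2. Q0=[] Q1=[P3] Q2=[P1,P5]
t=29-32: P3@Q1 runs 3, rem=0, completes. Q0=[] Q1=[] Q2=[P1,P5]
t=32-36: P1@Q2 runs 4, rem=0, completes. Q0=[] Q1=[] Q2=[P5]
t=36-44: P5@Q2 runs 8, rem=0, completes. Q0=[] Q1=[] Q2=[]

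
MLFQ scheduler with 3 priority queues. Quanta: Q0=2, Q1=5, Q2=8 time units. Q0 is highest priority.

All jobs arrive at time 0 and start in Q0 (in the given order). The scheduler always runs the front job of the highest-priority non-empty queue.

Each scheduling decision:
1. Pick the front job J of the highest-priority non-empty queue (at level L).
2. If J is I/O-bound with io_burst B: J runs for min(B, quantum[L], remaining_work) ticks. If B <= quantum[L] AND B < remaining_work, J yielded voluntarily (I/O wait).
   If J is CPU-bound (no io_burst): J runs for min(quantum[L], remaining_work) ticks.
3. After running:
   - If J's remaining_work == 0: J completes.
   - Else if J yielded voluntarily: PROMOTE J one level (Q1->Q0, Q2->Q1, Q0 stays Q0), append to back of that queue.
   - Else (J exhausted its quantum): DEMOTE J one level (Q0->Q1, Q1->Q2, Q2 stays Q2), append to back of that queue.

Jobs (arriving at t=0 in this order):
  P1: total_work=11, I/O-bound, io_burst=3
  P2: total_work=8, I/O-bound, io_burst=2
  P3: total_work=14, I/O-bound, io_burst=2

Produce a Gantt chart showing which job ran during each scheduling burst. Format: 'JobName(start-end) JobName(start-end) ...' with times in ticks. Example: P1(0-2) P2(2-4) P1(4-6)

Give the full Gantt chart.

t=0-2: P1@Q0 runs 2, rem=9, quantum used, demote→Q1. Q0=[P2,P3] Q1=[P1] Q2=[]
t=2-4: P2@Q0 runs 2, rem=6, I/O yield, promote→Q0. Q0=[P3,P2] Q1=[P1] Q2=[]
t=4-6: P3@Q0 runs 2, rem=12, I/O yield, promote→Q0. Q0=[P2,P3] Q1=[P1] Q2=[]
t=6-8: P2@Q0 runs 2, rem=4, I/O yield, promote→Q0. Q0=[P3,P2] Q1=[P1] Q2=[]
t=8-10: P3@Q0 runs 2, rem=10, I/O yield, promote→Q0. Q0=[P2,P3] Q1=[P1] Q2=[]
t=10-12: P2@Q0 runs 2, rem=2, I/O yield, promote→Q0. Q0=[P3,P2] Q1=[P1] Q2=[]
t=12-14: P3@Q0 runs 2, rem=8, I/O yield, promote→Q0. Q0=[P2,P3] Q1=[P1] Q2=[]
t=14-16: P2@Q0 runs 2, rem=0, completes. Q0=[P3] Q1=[P1] Q2=[]
t=16-18: P3@Q0 runs 2, rem=6, I/O yield, promote→Q0. Q0=[P3] Q1=[P1] Q2=[]
t=18-20: P3@Q0 runs 2, rem=4, I/O yield, promote→Q0. Q0=[P3] Q1=[P1] Q2=[]
t=20-22: P3@Q0 runs 2, rem=2, I/O yield, promote→Q0. Q0=[P3] Q1=[P1] Q2=[]
t=22-24: P3@Q0 runs 2, rem=0, completes. Q0=[] Q1=[P1] Q2=[]
t=24-27: P1@Q1 runs 3, rem=6, I/O yield, promote→Q0. Q0=[P1] Q1=[] Q2=[]
t=27-29: P1@Q0 runs 2, rem=4, quantum used, demote→Q1. Q0=[] Q1=[P1] Q2=[]
t=29-32: P1@Q1 runs 3, rem=1, I/O yield, promote→Q0. Q0=[P1] Q1=[] Q2=[]
t=32-33: P1@Q0 runs 1, rem=0, completes. Q0=[] Q1=[] Q2=[]

Answer: P1(0-2) P2(2-4) P3(4-6) P2(6-8) P3(8-10) P2(10-12) P3(12-14) P2(14-16) P3(16-18) P3(18-20) P3(20-22) P3(22-24) P1(24-27) P1(27-29) P1(29-32) P1(32-33)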